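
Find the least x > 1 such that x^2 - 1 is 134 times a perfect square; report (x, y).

First expand sqrt(134) as a continued fraction. With x_i = (sqrt(134) + m_i)/d_i and (m_0, d_0) = (0, 1): a_0 = floor(sqrt(134)) = 11, since 11^2 = 121 <= 134 < 144 = 12^2.
Iterate m_{i+1} = d_i*a_i - m_i, d_{i+1} = (134 - m_{i+1}^2)/d_i, a_{i+1} = floor((a_0 + m_{i+1})/d_{i+1}):
  m_1 = 1*11 - 0 = 11, d_1 = (134 - 11^2)/1 = 13/1 = 13, a_1 = floor((11 + 11)/13) = 1.
  m_2 = 13*1 - 11 = 2, d_2 = (134 - 2^2)/13 = 130/13 = 10, a_2 = floor((11 + 2)/10) = 1.
  m_3 = 10*1 - 2 = 8, d_3 = (134 - 8^2)/10 = 70/10 = 7, a_3 = floor((11 + 8)/7) = 2.
  m_4 = 7*2 - 8 = 6, d_4 = (134 - 6^2)/7 = 98/7 = 14, a_4 = floor((11 + 6)/14) = 1.
  m_5 = 14*1 - 6 = 8, d_5 = (134 - 8^2)/14 = 70/14 = 5, a_5 = floor((11 + 8)/5) = 3.
  m_6 = 5*3 - 8 = 7, d_6 = (134 - 7^2)/5 = 85/5 = 17, a_6 = floor((11 + 7)/17) = 1.
  m_7 = 17*1 - 7 = 10, d_7 = (134 - 10^2)/17 = 34/17 = 2, a_7 = floor((11 + 10)/2) = 10.
  m_8 = 2*10 - 10 = 10, d_8 = (134 - 10^2)/2 = 34/2 = 17, a_8 = floor((11 + 10)/17) = 1.
  m_9 = 17*1 - 10 = 7, d_9 = (134 - 7^2)/17 = 85/17 = 5, a_9 = floor((11 + 7)/5) = 3.
  m_10 = 5*3 - 7 = 8, d_10 = (134 - 8^2)/5 = 70/5 = 14, a_10 = floor((11 + 8)/14) = 1.
  m_11 = 14*1 - 8 = 6, d_11 = (134 - 6^2)/14 = 98/14 = 7, a_11 = floor((11 + 6)/7) = 2.
  m_12 = 7*2 - 6 = 8, d_12 = (134 - 8^2)/7 = 70/7 = 10, a_12 = floor((11 + 8)/10) = 1.
  m_13 = 10*1 - 8 = 2, d_13 = (134 - 2^2)/10 = 130/10 = 13, a_13 = floor((11 + 2)/13) = 1.
  m_14 = 13*1 - 2 = 11, d_14 = (134 - 11^2)/13 = 13/13 = 1, a_14 = floor((11 + 11)/1) = 22.
  m_15 = 1*22 - 11 = 11, d_15 = (134 - 11^2)/1 = 13/1 = 13: (m_15, d_15) = (m_1, d_1) = (11, 13), so from here the quotients repeat a_1, ..., a_14; the period length is 14.
So sqrt(134) = [11; (1, 1, 2, 1, 3, 1, 10, 1, 3, 1, 2, 1, 1, 22)] with period length k = 14.
k is even, so the fundamental solution of x^2 - 134y^2 = 1 is (p_{k-1}, q_{k-1}) = (p_13, q_13); compute convergents through index 13.
Convergents (p_i = a_i*p_{i-1} + p_{i-2}, q_i = a_i*q_{i-1} + q_{i-2} with p_{-2}=0, p_{-1}=1, q_{-2}=1, q_{-1}=0):
  i=0: a_0=11, p_0 = 11*1 + 0 = 11, q_0 = 11*0 + 1 = 1.
  i=1: a_1=1, p_1 = 1*11 + 1 = 12, q_1 = 1*1 + 0 = 1.
  i=2: a_2=1, p_2 = 1*12 + 11 = 23, q_2 = 1*1 + 1 = 2.
  i=3: a_3=2, p_3 = 2*23 + 12 = 58, q_3 = 2*2 + 1 = 5.
  i=4: a_4=1, p_4 = 1*58 + 23 = 81, q_4 = 1*5 + 2 = 7.
  i=5: a_5=3, p_5 = 3*81 + 58 = 301, q_5 = 3*7 + 5 = 26.
  i=6: a_6=1, p_6 = 1*301 + 81 = 382, q_6 = 1*26 + 7 = 33.
  i=7: a_7=10, p_7 = 10*382 + 301 = 4121, q_7 = 10*33 + 26 = 356.
  i=8: a_8=1, p_8 = 1*4121 + 382 = 4503, q_8 = 1*356 + 33 = 389.
  i=9: a_9=3, p_9 = 3*4503 + 4121 = 17630, q_9 = 3*389 + 356 = 1523.
  i=10: a_10=1, p_10 = 1*17630 + 4503 = 22133, q_10 = 1*1523 + 389 = 1912.
  i=11: a_11=2, p_11 = 2*22133 + 17630 = 61896, q_11 = 2*1912 + 1523 = 5347.
  i=12: a_12=1, p_12 = 1*61896 + 22133 = 84029, q_12 = 1*5347 + 1912 = 7259.
  i=13: a_13=1, p_13 = 1*84029 + 61896 = 145925, q_13 = 1*7259 + 5347 = 12606.
Check: 145925^2 - 134*12606^2 = 21294105625 - 21294105624 = 1, so (x, y) = (145925, 12606) solves the equation, and by the theorem it is the least positive solution.

(x, y) = (145925, 12606)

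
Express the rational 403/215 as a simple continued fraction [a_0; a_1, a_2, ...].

[1; 1, 6, 1, 26]

Run the Euclidean algorithm on 403 and 215; the successive quotients are the partial quotients a_0, a_1, ... (each step inverts the fractional part left over by the previous one):
  403 = 1*215 + 188, so a_0 = 1.
  215 = 1*188 + 27, so a_1 = 1.
  188 = 6*27 + 26, so a_2 = 6.
  27 = 1*26 + 1, so a_3 = 1.
  26 = 26*1 + 0, so a_4 = 26.
The remainder reaches 0 after 5 divisions, so the expansion has 5 partial quotients, read off in order.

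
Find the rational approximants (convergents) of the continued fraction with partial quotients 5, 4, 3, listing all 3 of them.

Using the convergent recurrence p_i = a_i*p_{i-1} + p_{i-2}, q_i = a_i*q_{i-1} + q_{i-2} with p_{-2}=0, p_{-1}=1, q_{-2}=1, q_{-1}=0:
  i=0: a_0=5, p_0 = 5*1 + 0 = 5, q_0 = 5*0 + 1 = 1.
  i=1: a_1=4, p_1 = 4*5 + 1 = 21, q_1 = 4*1 + 0 = 4.
  i=2: a_2=3, p_2 = 3*21 + 5 = 68, q_2 = 3*4 + 1 = 13.

5/1, 21/4, 68/13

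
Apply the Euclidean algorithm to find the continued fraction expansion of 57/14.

[4; 14]

Run the Euclidean algorithm on 57 and 14; the successive quotients are the partial quotients a_0, a_1, ... (each step inverts the fractional part left over by the previous one):
  57 = 4*14 + 1, so a_0 = 4.
  14 = 14*1 + 0, so a_1 = 14.
The remainder reaches 0 after 2 divisions, so the expansion has 2 partial quotients, read off in order.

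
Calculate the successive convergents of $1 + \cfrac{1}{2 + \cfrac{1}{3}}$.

1/1, 3/2, 10/7

Using the convergent recurrence p_i = a_i*p_{i-1} + p_{i-2}, q_i = a_i*q_{i-1} + q_{i-2} with p_{-2}=0, p_{-1}=1, q_{-2}=1, q_{-1}=0:
  i=0: a_0=1, p_0 = 1*1 + 0 = 1, q_0 = 1*0 + 1 = 1.
  i=1: a_1=2, p_1 = 2*1 + 1 = 3, q_1 = 2*1 + 0 = 2.
  i=2: a_2=3, p_2 = 3*3 + 1 = 10, q_2 = 3*2 + 1 = 7.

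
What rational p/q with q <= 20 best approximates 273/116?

Expand x = 273/116 as a continued fraction with the Euclidean algorithm:
  273 = 2*116 + 41, so a_0 = 2.
  116 = 2*41 + 34, so a_1 = 2.
  41 = 1*34 + 7, so a_2 = 1.
  34 = 4*7 + 6, so a_3 = 4.
  7 = 1*6 + 1, so a_4 = 1.
  6 = 6*1 + 0, so a_5 = 6.
so x = [2; 2, 1, 4, 1, 6].
Convergents (p_i = a_i*p_{i-1} + p_{i-2}, q_i = a_i*q_{i-1} + q_{i-2} with p_{-2}=0, p_{-1}=1, q_{-2}=1, q_{-1}=0), until the denominator exceeds 20:
  i=0: a_0=2, p_0 = 2*1 + 0 = 2, q_0 = 2*0 + 1 = 1.
  i=1: a_1=2, p_1 = 2*2 + 1 = 5, q_1 = 2*1 + 0 = 2.
  i=2: a_2=1, p_2 = 1*5 + 2 = 7, q_2 = 1*2 + 1 = 3.
  i=3: a_3=4, p_3 = 4*7 + 5 = 33, q_3 = 4*3 + 2 = 14.
  i=4: a_4=1, p_4 = 1*33 + 7 = 40, q_4 = 1*14 + 3 = 17.
  i=5: a_5=6, p_5 = 6*40 + 33 = 273, q_5 = 6*17 + 14 = 116.
q_5 = 116 > 20, so the last convergent with denominator <= 20 is p_4/q_4 = 40/17.
The closest fraction with denominator <= 20 is either p_4/q_4 or the intermediate fraction (k*p_4 + p_3)/(k*q_4 + q_3) with the largest k >= 1 whose denominator stays <= 20; these approach x as k grows, and every other convergent or intermediate fraction in range is farther away.
Largest k: floor((20 - q_3)/q_4) = floor((20 - 14)/17) = 0.
Since k = 0, no intermediate fraction beyond p_4/q_4 has denominator <= 20, so the convergent 40/17 is the closest (its error is |273*17 - 40*116|/(116*17) = 1/1972).

40/17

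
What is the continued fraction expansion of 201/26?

Run the Euclidean algorithm on 201 and 26; the successive quotients are the partial quotients a_0, a_1, ... (each step inverts the fractional part left over by the previous one):
  201 = 7*26 + 19, so a_0 = 7.
  26 = 1*19 + 7, so a_1 = 1.
  19 = 2*7 + 5, so a_2 = 2.
  7 = 1*5 + 2, so a_3 = 1.
  5 = 2*2 + 1, so a_4 = 2.
  2 = 2*1 + 0, so a_5 = 2.
The remainder reaches 0 after 6 divisions, so the expansion has 6 partial quotients, read off in order.

[7; 1, 2, 1, 2, 2]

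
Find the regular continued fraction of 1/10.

Run the Euclidean algorithm on 1 and 10; the successive quotients are the partial quotients a_0, a_1, ... (each step inverts the fractional part left over by the previous one):
  1 = 0*10 + 1, so a_0 = 0.
  10 = 10*1 + 0, so a_1 = 10.
The remainder reaches 0 after 2 divisions, so the expansion has 2 partial quotients, read off in order.

[0; 10]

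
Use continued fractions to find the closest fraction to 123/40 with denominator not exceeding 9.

Expand x = 123/40 as a continued fraction with the Euclidean algorithm:
  123 = 3*40 + 3, so a_0 = 3.
  40 = 13*3 + 1, so a_1 = 13.
  3 = 3*1 + 0, so a_2 = 3.
so x = [3; 13, 3].
Convergents (p_i = a_i*p_{i-1} + p_{i-2}, q_i = a_i*q_{i-1} + q_{i-2} with p_{-2}=0, p_{-1}=1, q_{-2}=1, q_{-1}=0), until the denominator exceeds 9:
  i=0: a_0=3, p_0 = 3*1 + 0 = 3, q_0 = 3*0 + 1 = 1.
  i=1: a_1=13, p_1 = 13*3 + 1 = 40, q_1 = 13*1 + 0 = 13.
q_1 = 13 > 9, so the last convergent with denominator <= 9 is p_0/q_0 = 3/1.
The closest fraction with denominator <= 9 is either p_0/q_0 or the intermediate fraction (k*p_0 + p_{-1})/(k*q_0 + q_{-1}) with the largest k >= 1 whose denominator stays <= 9; these approach x as k grows, and every other convergent or intermediate fraction in range is farther away.
Largest k: floor((9 - q_{-1})/q_0) = floor((9 - 0)/1) = 9 (using the seeds p_{-1} = 1, q_{-1} = 0).
That gives (9*3 + 1)/(9*1 + 0) = 28/9.
Compare the errors: |x - 3/1| = |123*1 - 3*40|/(40*1) = 3/40, and |x - 28/9| = |123*9 - 28*40|/(40*9) = 13/360.
Cross-multiplying, 13*40 = 520 < 1080 = 3*360, so 13/360 is smaller: the intermediate fraction 28/9 is closer to x than 3/1.

28/9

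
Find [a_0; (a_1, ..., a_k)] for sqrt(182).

Write x_i = (sqrt(182) + m_i)/d_i with (m_0, d_0) = (0, 1). a_0 = floor(sqrt(182)) = 13, since 13^2 = 169 <= 182 < 196 = 14^2.
Iterate m_{i+1} = d_i*a_i - m_i, d_{i+1} = (182 - m_{i+1}^2)/d_i, a_{i+1} = floor((a_0 + m_{i+1})/d_{i+1}):
  m_1 = 1*13 - 0 = 13, d_1 = (182 - 13^2)/1 = 13/1 = 13, a_1 = floor((13 + 13)/13) = 2.
  m_2 = 13*2 - 13 = 13, d_2 = (182 - 13^2)/13 = 13/13 = 1, a_2 = floor((13 + 13)/1) = 26.
  m_3 = 1*26 - 13 = 13, d_3 = (182 - 13^2)/1 = 13/1 = 13: (m_3, d_3) = (m_1, d_1) = (13, 13), so from here the quotients repeat a_1, a_2; the period length is 2.
Hence the expansion of sqrt(182) is a_0 = 13 followed by the repeating block 2, 26 (period 2).

[13; (2, 26)]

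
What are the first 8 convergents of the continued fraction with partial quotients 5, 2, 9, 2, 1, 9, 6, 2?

5/1, 11/2, 104/19, 219/40, 323/59, 3126/571, 19079/3485, 41284/7541

Using the convergent recurrence p_i = a_i*p_{i-1} + p_{i-2}, q_i = a_i*q_{i-1} + q_{i-2} with p_{-2}=0, p_{-1}=1, q_{-2}=1, q_{-1}=0:
  i=0: a_0=5, p_0 = 5*1 + 0 = 5, q_0 = 5*0 + 1 = 1.
  i=1: a_1=2, p_1 = 2*5 + 1 = 11, q_1 = 2*1 + 0 = 2.
  i=2: a_2=9, p_2 = 9*11 + 5 = 104, q_2 = 9*2 + 1 = 19.
  i=3: a_3=2, p_3 = 2*104 + 11 = 219, q_3 = 2*19 + 2 = 40.
  i=4: a_4=1, p_4 = 1*219 + 104 = 323, q_4 = 1*40 + 19 = 59.
  i=5: a_5=9, p_5 = 9*323 + 219 = 3126, q_5 = 9*59 + 40 = 571.
  i=6: a_6=6, p_6 = 6*3126 + 323 = 19079, q_6 = 6*571 + 59 = 3485.
  i=7: a_7=2, p_7 = 2*19079 + 3126 = 41284, q_7 = 2*3485 + 571 = 7541.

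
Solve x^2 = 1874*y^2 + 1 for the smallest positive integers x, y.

First expand sqrt(1874) as a continued fraction. With x_i = (sqrt(1874) + m_i)/d_i and (m_0, d_0) = (0, 1): a_0 = floor(sqrt(1874)) = 43, since 43^2 = 1849 <= 1874 < 1936 = 44^2.
Iterate m_{i+1} = d_i*a_i - m_i, d_{i+1} = (1874 - m_{i+1}^2)/d_i, a_{i+1} = floor((a_0 + m_{i+1})/d_{i+1}):
  m_1 = 1*43 - 0 = 43, d_1 = (1874 - 43^2)/1 = 25/1 = 25, a_1 = floor((43 + 43)/25) = 3.
  m_2 = 25*3 - 43 = 32, d_2 = (1874 - 32^2)/25 = 850/25 = 34, a_2 = floor((43 + 32)/34) = 2.
  m_3 = 34*2 - 32 = 36, d_3 = (1874 - 36^2)/34 = 578/34 = 17, a_3 = floor((43 + 36)/17) = 4.
  m_4 = 17*4 - 36 = 32, d_4 = (1874 - 32^2)/17 = 850/17 = 50, a_4 = floor((43 + 32)/50) = 1.
  m_5 = 50*1 - 32 = 18, d_5 = (1874 - 18^2)/50 = 1550/50 = 31, a_5 = floor((43 + 18)/31) = 1.
  m_6 = 31*1 - 18 = 13, d_6 = (1874 - 13^2)/31 = 1705/31 = 55, a_6 = floor((43 + 13)/55) = 1.
  m_7 = 55*1 - 13 = 42, d_7 = (1874 - 42^2)/55 = 110/55 = 2, a_7 = floor((43 + 42)/2) = 42.
  m_8 = 2*42 - 42 = 42, d_8 = (1874 - 42^2)/2 = 110/2 = 55, a_8 = floor((43 + 42)/55) = 1.
  m_9 = 55*1 - 42 = 13, d_9 = (1874 - 13^2)/55 = 1705/55 = 31, a_9 = floor((43 + 13)/31) = 1.
  m_10 = 31*1 - 13 = 18, d_10 = (1874 - 18^2)/31 = 1550/31 = 50, a_10 = floor((43 + 18)/50) = 1.
  m_11 = 50*1 - 18 = 32, d_11 = (1874 - 32^2)/50 = 850/50 = 17, a_11 = floor((43 + 32)/17) = 4.
  m_12 = 17*4 - 32 = 36, d_12 = (1874 - 36^2)/17 = 578/17 = 34, a_12 = floor((43 + 36)/34) = 2.
  m_13 = 34*2 - 36 = 32, d_13 = (1874 - 32^2)/34 = 850/34 = 25, a_13 = floor((43 + 32)/25) = 3.
  m_14 = 25*3 - 32 = 43, d_14 = (1874 - 43^2)/25 = 25/25 = 1, a_14 = floor((43 + 43)/1) = 86.
  m_15 = 1*86 - 43 = 43, d_15 = (1874 - 43^2)/1 = 25/1 = 25: (m_15, d_15) = (m_1, d_1) = (43, 25), so from here the quotients repeat a_1, ..., a_14; the period length is 14.
So sqrt(1874) = [43; (3, 2, 4, 1, 1, 1, 42, 1, 1, 1, 4, 2, 3, 86)] with period length k = 14.
k is even, so the fundamental solution of x^2 - 1874y^2 = 1 is (p_{k-1}, q_{k-1}) = (p_13, q_13); compute convergents through index 13.
Convergents (p_i = a_i*p_{i-1} + p_{i-2}, q_i = a_i*q_{i-1} + q_{i-2} with p_{-2}=0, p_{-1}=1, q_{-2}=1, q_{-1}=0):
  i=0: a_0=43, p_0 = 43*1 + 0 = 43, q_0 = 43*0 + 1 = 1.
  i=1: a_1=3, p_1 = 3*43 + 1 = 130, q_1 = 3*1 + 0 = 3.
  i=2: a_2=2, p_2 = 2*130 + 43 = 303, q_2 = 2*3 + 1 = 7.
  i=3: a_3=4, p_3 = 4*303 + 130 = 1342, q_3 = 4*7 + 3 = 31.
  i=4: a_4=1, p_4 = 1*1342 + 303 = 1645, q_4 = 1*31 + 7 = 38.
  i=5: a_5=1, p_5 = 1*1645 + 1342 = 2987, q_5 = 1*38 + 31 = 69.
  i=6: a_6=1, p_6 = 1*2987 + 1645 = 4632, q_6 = 1*69 + 38 = 107.
  i=7: a_7=42, p_7 = 42*4632 + 2987 = 197531, q_7 = 42*107 + 69 = 4563.
  i=8: a_8=1, p_8 = 1*197531 + 4632 = 202163, q_8 = 1*4563 + 107 = 4670.
  i=9: a_9=1, p_9 = 1*202163 + 197531 = 399694, q_9 = 1*4670 + 4563 = 9233.
  i=10: a_10=1, p_10 = 1*399694 + 202163 = 601857, q_10 = 1*9233 + 4670 = 13903.
  i=11: a_11=4, p_11 = 4*601857 + 399694 = 2807122, q_11 = 4*13903 + 9233 = 64845.
  i=12: a_12=2, p_12 = 2*2807122 + 601857 = 6216101, q_12 = 2*64845 + 13903 = 143593.
  i=13: a_13=3, p_13 = 3*6216101 + 2807122 = 21455425, q_13 = 3*143593 + 64845 = 495624.
Check: 21455425^2 - 1874*495624^2 = 460335261930625 - 460335261930624 = 1, so (x, y) = (21455425, 495624) solves the equation, and by the theorem it is the least positive solution.

(x, y) = (21455425, 495624)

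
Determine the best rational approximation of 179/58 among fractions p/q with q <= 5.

3/1

Expand x = 179/58 as a continued fraction with the Euclidean algorithm:
  179 = 3*58 + 5, so a_0 = 3.
  58 = 11*5 + 3, so a_1 = 11.
  5 = 1*3 + 2, so a_2 = 1.
  3 = 1*2 + 1, so a_3 = 1.
  2 = 2*1 + 0, so a_4 = 2.
so x = [3; 11, 1, 1, 2].
Convergents (p_i = a_i*p_{i-1} + p_{i-2}, q_i = a_i*q_{i-1} + q_{i-2} with p_{-2}=0, p_{-1}=1, q_{-2}=1, q_{-1}=0), until the denominator exceeds 5:
  i=0: a_0=3, p_0 = 3*1 + 0 = 3, q_0 = 3*0 + 1 = 1.
  i=1: a_1=11, p_1 = 11*3 + 1 = 34, q_1 = 11*1 + 0 = 11.
q_1 = 11 > 5, so the last convergent with denominator <= 5 is p_0/q_0 = 3/1.
The closest fraction with denominator <= 5 is either p_0/q_0 or the intermediate fraction (k*p_0 + p_{-1})/(k*q_0 + q_{-1}) with the largest k >= 1 whose denominator stays <= 5; these approach x as k grows, and every other convergent or intermediate fraction in range is farther away.
Largest k: floor((5 - q_{-1})/q_0) = floor((5 - 0)/1) = 5 (using the seeds p_{-1} = 1, q_{-1} = 0).
That gives (5*3 + 1)/(5*1 + 0) = 16/5.
Compare the errors: |x - 3/1| = |179*1 - 3*58|/(58*1) = 5/58, and |x - 16/5| = |179*5 - 16*58|/(58*5) = 33/290.
Cross-multiplying, 5*290 = 1450 < 1914 = 33*58, so 5/58 is smaller: the convergent 3/1 is closer to x than 16/5.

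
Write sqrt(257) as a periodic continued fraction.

[16; (32)]

Write x_i = (sqrt(257) + m_i)/d_i with (m_0, d_0) = (0, 1). a_0 = floor(sqrt(257)) = 16, since 16^2 = 256 <= 257 < 289 = 17^2.
Iterate m_{i+1} = d_i*a_i - m_i, d_{i+1} = (257 - m_{i+1}^2)/d_i, a_{i+1} = floor((a_0 + m_{i+1})/d_{i+1}):
  m_1 = 1*16 - 0 = 16, d_1 = (257 - 16^2)/1 = 1/1 = 1, a_1 = floor((16 + 16)/1) = 32.
  m_2 = 1*32 - 16 = 16, d_2 = (257 - 16^2)/1 = 1/1 = 1: (m_2, d_2) = (m_1, d_1) = (16, 1), so from here the quotient a_1 repeats; the period length is 1.
Hence the expansion of sqrt(257) is a_0 = 16 followed by the repeating block 32 (period 1).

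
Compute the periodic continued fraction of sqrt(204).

Write x_i = (sqrt(204) + m_i)/d_i with (m_0, d_0) = (0, 1). a_0 = floor(sqrt(204)) = 14, since 14^2 = 196 <= 204 < 225 = 15^2.
Iterate m_{i+1} = d_i*a_i - m_i, d_{i+1} = (204 - m_{i+1}^2)/d_i, a_{i+1} = floor((a_0 + m_{i+1})/d_{i+1}):
  m_1 = 1*14 - 0 = 14, d_1 = (204 - 14^2)/1 = 8/1 = 8, a_1 = floor((14 + 14)/8) = 3.
  m_2 = 8*3 - 14 = 10, d_2 = (204 - 10^2)/8 = 104/8 = 13, a_2 = floor((14 + 10)/13) = 1.
  m_3 = 13*1 - 10 = 3, d_3 = (204 - 3^2)/13 = 195/13 = 15, a_3 = floor((14 + 3)/15) = 1.
  m_4 = 15*1 - 3 = 12, d_4 = (204 - 12^2)/15 = 60/15 = 4, a_4 = floor((14 + 12)/4) = 6.
  m_5 = 4*6 - 12 = 12, d_5 = (204 - 12^2)/4 = 60/4 = 15, a_5 = floor((14 + 12)/15) = 1.
  m_6 = 15*1 - 12 = 3, d_6 = (204 - 3^2)/15 = 195/15 = 13, a_6 = floor((14 + 3)/13) = 1.
  m_7 = 13*1 - 3 = 10, d_7 = (204 - 10^2)/13 = 104/13 = 8, a_7 = floor((14 + 10)/8) = 3.
  m_8 = 8*3 - 10 = 14, d_8 = (204 - 14^2)/8 = 8/8 = 1, a_8 = floor((14 + 14)/1) = 28.
  m_9 = 1*28 - 14 = 14, d_9 = (204 - 14^2)/1 = 8/1 = 8: (m_9, d_9) = (m_1, d_1) = (14, 8), so from here the quotients repeat a_1, ..., a_8; the period length is 8.
Hence the expansion of sqrt(204) is a_0 = 14 followed by the repeating block 3, 1, 1, 6, 1, 1, 3, 28 (period 8).

[14; (3, 1, 1, 6, 1, 1, 3, 28)]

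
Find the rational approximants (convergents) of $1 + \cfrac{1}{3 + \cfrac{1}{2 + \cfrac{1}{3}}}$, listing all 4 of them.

Using the convergent recurrence p_i = a_i*p_{i-1} + p_{i-2}, q_i = a_i*q_{i-1} + q_{i-2} with p_{-2}=0, p_{-1}=1, q_{-2}=1, q_{-1}=0:
  i=0: a_0=1, p_0 = 1*1 + 0 = 1, q_0 = 1*0 + 1 = 1.
  i=1: a_1=3, p_1 = 3*1 + 1 = 4, q_1 = 3*1 + 0 = 3.
  i=2: a_2=2, p_2 = 2*4 + 1 = 9, q_2 = 2*3 + 1 = 7.
  i=3: a_3=3, p_3 = 3*9 + 4 = 31, q_3 = 3*7 + 3 = 24.

1/1, 4/3, 9/7, 31/24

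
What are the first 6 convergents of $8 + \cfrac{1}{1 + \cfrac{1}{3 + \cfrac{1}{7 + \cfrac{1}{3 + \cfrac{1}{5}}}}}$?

Using the convergent recurrence p_i = a_i*p_{i-1} + p_{i-2}, q_i = a_i*q_{i-1} + q_{i-2} with p_{-2}=0, p_{-1}=1, q_{-2}=1, q_{-1}=0:
  i=0: a_0=8, p_0 = 8*1 + 0 = 8, q_0 = 8*0 + 1 = 1.
  i=1: a_1=1, p_1 = 1*8 + 1 = 9, q_1 = 1*1 + 0 = 1.
  i=2: a_2=3, p_2 = 3*9 + 8 = 35, q_2 = 3*1 + 1 = 4.
  i=3: a_3=7, p_3 = 7*35 + 9 = 254, q_3 = 7*4 + 1 = 29.
  i=4: a_4=3, p_4 = 3*254 + 35 = 797, q_4 = 3*29 + 4 = 91.
  i=5: a_5=5, p_5 = 5*797 + 254 = 4239, q_5 = 5*91 + 29 = 484.

8/1, 9/1, 35/4, 254/29, 797/91, 4239/484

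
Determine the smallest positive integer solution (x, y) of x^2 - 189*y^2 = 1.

(x, y) = (55, 4)

First expand sqrt(189) as a continued fraction. With x_i = (sqrt(189) + m_i)/d_i and (m_0, d_0) = (0, 1): a_0 = floor(sqrt(189)) = 13, since 13^2 = 169 <= 189 < 196 = 14^2.
Iterate m_{i+1} = d_i*a_i - m_i, d_{i+1} = (189 - m_{i+1}^2)/d_i, a_{i+1} = floor((a_0 + m_{i+1})/d_{i+1}):
  m_1 = 1*13 - 0 = 13, d_1 = (189 - 13^2)/1 = 20/1 = 20, a_1 = floor((13 + 13)/20) = 1.
  m_2 = 20*1 - 13 = 7, d_2 = (189 - 7^2)/20 = 140/20 = 7, a_2 = floor((13 + 7)/7) = 2.
  m_3 = 7*2 - 7 = 7, d_3 = (189 - 7^2)/7 = 140/7 = 20, a_3 = floor((13 + 7)/20) = 1.
  m_4 = 20*1 - 7 = 13, d_4 = (189 - 13^2)/20 = 20/20 = 1, a_4 = floor((13 + 13)/1) = 26.
  m_5 = 1*26 - 13 = 13, d_5 = (189 - 13^2)/1 = 20/1 = 20: (m_5, d_5) = (m_1, d_1) = (13, 20), so from here the quotients repeat a_1, ..., a_4; the period length is 4.
So sqrt(189) = [13; (1, 2, 1, 26)] with period length k = 4.
k is even, so the fundamental solution of x^2 - 189y^2 = 1 is (p_{k-1}, q_{k-1}) = (p_3, q_3); compute convergents through index 3.
Convergents (p_i = a_i*p_{i-1} + p_{i-2}, q_i = a_i*q_{i-1} + q_{i-2} with p_{-2}=0, p_{-1}=1, q_{-2}=1, q_{-1}=0):
  i=0: a_0=13, p_0 = 13*1 + 0 = 13, q_0 = 13*0 + 1 = 1.
  i=1: a_1=1, p_1 = 1*13 + 1 = 14, q_1 = 1*1 + 0 = 1.
  i=2: a_2=2, p_2 = 2*14 + 13 = 41, q_2 = 2*1 + 1 = 3.
  i=3: a_3=1, p_3 = 1*41 + 14 = 55, q_3 = 1*3 + 1 = 4.
Check: 55^2 - 189*4^2 = 3025 - 3024 = 1, so (x, y) = (55, 4) solves the equation, and by the theorem it is the least positive solution.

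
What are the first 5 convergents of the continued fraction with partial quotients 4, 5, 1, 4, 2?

4/1, 21/5, 25/6, 121/29, 267/64

Using the convergent recurrence p_i = a_i*p_{i-1} + p_{i-2}, q_i = a_i*q_{i-1} + q_{i-2} with p_{-2}=0, p_{-1}=1, q_{-2}=1, q_{-1}=0:
  i=0: a_0=4, p_0 = 4*1 + 0 = 4, q_0 = 4*0 + 1 = 1.
  i=1: a_1=5, p_1 = 5*4 + 1 = 21, q_1 = 5*1 + 0 = 5.
  i=2: a_2=1, p_2 = 1*21 + 4 = 25, q_2 = 1*5 + 1 = 6.
  i=3: a_3=4, p_3 = 4*25 + 21 = 121, q_3 = 4*6 + 5 = 29.
  i=4: a_4=2, p_4 = 2*121 + 25 = 267, q_4 = 2*29 + 6 = 64.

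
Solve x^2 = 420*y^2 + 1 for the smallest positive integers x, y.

(x, y) = (41, 2)

First expand sqrt(420) as a continued fraction. With x_i = (sqrt(420) + m_i)/d_i and (m_0, d_0) = (0, 1): a_0 = floor(sqrt(420)) = 20, since 20^2 = 400 <= 420 < 441 = 21^2.
Iterate m_{i+1} = d_i*a_i - m_i, d_{i+1} = (420 - m_{i+1}^2)/d_i, a_{i+1} = floor((a_0 + m_{i+1})/d_{i+1}):
  m_1 = 1*20 - 0 = 20, d_1 = (420 - 20^2)/1 = 20/1 = 20, a_1 = floor((20 + 20)/20) = 2.
  m_2 = 20*2 - 20 = 20, d_2 = (420 - 20^2)/20 = 20/20 = 1, a_2 = floor((20 + 20)/1) = 40.
  m_3 = 1*40 - 20 = 20, d_3 = (420 - 20^2)/1 = 20/1 = 20: (m_3, d_3) = (m_1, d_1) = (20, 20), so from here the quotients repeat a_1, a_2; the period length is 2.
So sqrt(420) = [20; (2, 40)] with period length k = 2.
k is even, so the fundamental solution of x^2 - 420y^2 = 1 is (p_{k-1}, q_{k-1}) = (p_1, q_1); compute convergents through index 1.
Convergents (p_i = a_i*p_{i-1} + p_{i-2}, q_i = a_i*q_{i-1} + q_{i-2} with p_{-2}=0, p_{-1}=1, q_{-2}=1, q_{-1}=0):
  i=0: a_0=20, p_0 = 20*1 + 0 = 20, q_0 = 20*0 + 1 = 1.
  i=1: a_1=2, p_1 = 2*20 + 1 = 41, q_1 = 2*1 + 0 = 2.
Check: 41^2 - 420*2^2 = 1681 - 1680 = 1, so (x, y) = (41, 2) solves the equation, and by the theorem it is the least positive solution.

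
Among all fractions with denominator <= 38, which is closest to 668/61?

Expand x = 668/61 as a continued fraction with the Euclidean algorithm:
  668 = 10*61 + 58, so a_0 = 10.
  61 = 1*58 + 3, so a_1 = 1.
  58 = 19*3 + 1, so a_2 = 19.
  3 = 3*1 + 0, so a_3 = 3.
so x = [10; 1, 19, 3].
Convergents (p_i = a_i*p_{i-1} + p_{i-2}, q_i = a_i*q_{i-1} + q_{i-2} with p_{-2}=0, p_{-1}=1, q_{-2}=1, q_{-1}=0), until the denominator exceeds 38:
  i=0: a_0=10, p_0 = 10*1 + 0 = 10, q_0 = 10*0 + 1 = 1.
  i=1: a_1=1, p_1 = 1*10 + 1 = 11, q_1 = 1*1 + 0 = 1.
  i=2: a_2=19, p_2 = 19*11 + 10 = 219, q_2 = 19*1 + 1 = 20.
  i=3: a_3=3, p_3 = 3*219 + 11 = 668, q_3 = 3*20 + 1 = 61.
q_3 = 61 > 38, so the last convergent with denominator <= 38 is p_2/q_2 = 219/20.
The closest fraction with denominator <= 38 is either p_2/q_2 or the intermediate fraction (k*p_2 + p_1)/(k*q_2 + q_1) with the largest k >= 1 whose denominator stays <= 38; these approach x as k grows, and every other convergent or intermediate fraction in range is farther away.
Largest k: floor((38 - q_1)/q_2) = floor((38 - 1)/20) = 1.
That gives (1*219 + 11)/(1*20 + 1) = 230/21.
Compare the errors: |x - 219/20| = |668*20 - 219*61|/(61*20) = 1/1220, and |x - 230/21| = |668*21 - 230*61|/(61*21) = 2/1281.
Cross-multiplying, 1*1281 = 1281 < 2440 = 2*1220, so 1/1220 is smaller: the convergent 219/20 is closer to x than 230/21.

219/20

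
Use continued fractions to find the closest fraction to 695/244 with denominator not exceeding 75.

94/33

Expand x = 695/244 as a continued fraction with the Euclidean algorithm:
  695 = 2*244 + 207, so a_0 = 2.
  244 = 1*207 + 37, so a_1 = 1.
  207 = 5*37 + 22, so a_2 = 5.
  37 = 1*22 + 15, so a_3 = 1.
  22 = 1*15 + 7, so a_4 = 1.
  15 = 2*7 + 1, so a_5 = 2.
  7 = 7*1 + 0, so a_6 = 7.
so x = [2; 1, 5, 1, 1, 2, 7].
Convergents (p_i = a_i*p_{i-1} + p_{i-2}, q_i = a_i*q_{i-1} + q_{i-2} with p_{-2}=0, p_{-1}=1, q_{-2}=1, q_{-1}=0), until the denominator exceeds 75:
  i=0: a_0=2, p_0 = 2*1 + 0 = 2, q_0 = 2*0 + 1 = 1.
  i=1: a_1=1, p_1 = 1*2 + 1 = 3, q_1 = 1*1 + 0 = 1.
  i=2: a_2=5, p_2 = 5*3 + 2 = 17, q_2 = 5*1 + 1 = 6.
  i=3: a_3=1, p_3 = 1*17 + 3 = 20, q_3 = 1*6 + 1 = 7.
  i=4: a_4=1, p_4 = 1*20 + 17 = 37, q_4 = 1*7 + 6 = 13.
  i=5: a_5=2, p_5 = 2*37 + 20 = 94, q_5 = 2*13 + 7 = 33.
  i=6: a_6=7, p_6 = 7*94 + 37 = 695, q_6 = 7*33 + 13 = 244.
q_6 = 244 > 75, so the last convergent with denominator <= 75 is p_5/q_5 = 94/33.
The closest fraction with denominator <= 75 is either p_5/q_5 or the intermediate fraction (k*p_5 + p_4)/(k*q_5 + q_4) with the largest k >= 1 whose denominator stays <= 75; these approach x as k grows, and every other convergent or intermediate fraction in range is farther away.
Largest k: floor((75 - q_4)/q_5) = floor((75 - 13)/33) = 1.
That gives (1*94 + 37)/(1*33 + 13) = 131/46.
Compare the errors: |x - 94/33| = |695*33 - 94*244|/(244*33) = 1/8052, and |x - 131/46| = |695*46 - 131*244|/(244*46) = 6/11224.
Cross-multiplying, 1*11224 = 11224 < 48312 = 6*8052, so 1/8052 is smaller: the convergent 94/33 is closer to x than 131/46.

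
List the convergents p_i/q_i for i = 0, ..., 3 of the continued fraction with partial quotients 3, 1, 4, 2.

Using the convergent recurrence p_i = a_i*p_{i-1} + p_{i-2}, q_i = a_i*q_{i-1} + q_{i-2} with p_{-2}=0, p_{-1}=1, q_{-2}=1, q_{-1}=0:
  i=0: a_0=3, p_0 = 3*1 + 0 = 3, q_0 = 3*0 + 1 = 1.
  i=1: a_1=1, p_1 = 1*3 + 1 = 4, q_1 = 1*1 + 0 = 1.
  i=2: a_2=4, p_2 = 4*4 + 3 = 19, q_2 = 4*1 + 1 = 5.
  i=3: a_3=2, p_3 = 2*19 + 4 = 42, q_3 = 2*5 + 1 = 11.

3/1, 4/1, 19/5, 42/11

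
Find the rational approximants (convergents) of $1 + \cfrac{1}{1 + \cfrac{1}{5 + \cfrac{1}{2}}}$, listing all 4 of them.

Using the convergent recurrence p_i = a_i*p_{i-1} + p_{i-2}, q_i = a_i*q_{i-1} + q_{i-2} with p_{-2}=0, p_{-1}=1, q_{-2}=1, q_{-1}=0:
  i=0: a_0=1, p_0 = 1*1 + 0 = 1, q_0 = 1*0 + 1 = 1.
  i=1: a_1=1, p_1 = 1*1 + 1 = 2, q_1 = 1*1 + 0 = 1.
  i=2: a_2=5, p_2 = 5*2 + 1 = 11, q_2 = 5*1 + 1 = 6.
  i=3: a_3=2, p_3 = 2*11 + 2 = 24, q_3 = 2*6 + 1 = 13.

1/1, 2/1, 11/6, 24/13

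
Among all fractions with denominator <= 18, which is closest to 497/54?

46/5

Expand x = 497/54 as a continued fraction with the Euclidean algorithm:
  497 = 9*54 + 11, so a_0 = 9.
  54 = 4*11 + 10, so a_1 = 4.
  11 = 1*10 + 1, so a_2 = 1.
  10 = 10*1 + 0, so a_3 = 10.
so x = [9; 4, 1, 10].
Convergents (p_i = a_i*p_{i-1} + p_{i-2}, q_i = a_i*q_{i-1} + q_{i-2} with p_{-2}=0, p_{-1}=1, q_{-2}=1, q_{-1}=0), until the denominator exceeds 18:
  i=0: a_0=9, p_0 = 9*1 + 0 = 9, q_0 = 9*0 + 1 = 1.
  i=1: a_1=4, p_1 = 4*9 + 1 = 37, q_1 = 4*1 + 0 = 4.
  i=2: a_2=1, p_2 = 1*37 + 9 = 46, q_2 = 1*4 + 1 = 5.
  i=3: a_3=10, p_3 = 10*46 + 37 = 497, q_3 = 10*5 + 4 = 54.
q_3 = 54 > 18, so the last convergent with denominator <= 18 is p_2/q_2 = 46/5.
The closest fraction with denominator <= 18 is either p_2/q_2 or the intermediate fraction (k*p_2 + p_1)/(k*q_2 + q_1) with the largest k >= 1 whose denominator stays <= 18; these approach x as k grows, and every other convergent or intermediate fraction in range is farther away.
Largest k: floor((18 - q_1)/q_2) = floor((18 - 4)/5) = 2.
That gives (2*46 + 37)/(2*5 + 4) = 129/14.
Compare the errors: |x - 46/5| = |497*5 - 46*54|/(54*5) = 1/270, and |x - 129/14| = |497*14 - 129*54|/(54*14) = 8/756.
Cross-multiplying, 1*756 = 756 < 2160 = 8*270, so 1/270 is smaller: the convergent 46/5 is closer to x than 129/14.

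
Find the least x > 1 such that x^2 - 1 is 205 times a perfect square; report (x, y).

First expand sqrt(205) as a continued fraction. With x_i = (sqrt(205) + m_i)/d_i and (m_0, d_0) = (0, 1): a_0 = floor(sqrt(205)) = 14, since 14^2 = 196 <= 205 < 225 = 15^2.
Iterate m_{i+1} = d_i*a_i - m_i, d_{i+1} = (205 - m_{i+1}^2)/d_i, a_{i+1} = floor((a_0 + m_{i+1})/d_{i+1}):
  m_1 = 1*14 - 0 = 14, d_1 = (205 - 14^2)/1 = 9/1 = 9, a_1 = floor((14 + 14)/9) = 3.
  m_2 = 9*3 - 14 = 13, d_2 = (205 - 13^2)/9 = 36/9 = 4, a_2 = floor((14 + 13)/4) = 6.
  m_3 = 4*6 - 13 = 11, d_3 = (205 - 11^2)/4 = 84/4 = 21, a_3 = floor((14 + 11)/21) = 1.
  m_4 = 21*1 - 11 = 10, d_4 = (205 - 10^2)/21 = 105/21 = 5, a_4 = floor((14 + 10)/5) = 4.
  m_5 = 5*4 - 10 = 10, d_5 = (205 - 10^2)/5 = 105/5 = 21, a_5 = floor((14 + 10)/21) = 1.
  m_6 = 21*1 - 10 = 11, d_6 = (205 - 11^2)/21 = 84/21 = 4, a_6 = floor((14 + 11)/4) = 6.
  m_7 = 4*6 - 11 = 13, d_7 = (205 - 13^2)/4 = 36/4 = 9, a_7 = floor((14 + 13)/9) = 3.
  m_8 = 9*3 - 13 = 14, d_8 = (205 - 14^2)/9 = 9/9 = 1, a_8 = floor((14 + 14)/1) = 28.
  m_9 = 1*28 - 14 = 14, d_9 = (205 - 14^2)/1 = 9/1 = 9: (m_9, d_9) = (m_1, d_1) = (14, 9), so from here the quotients repeat a_1, ..., a_8; the period length is 8.
So sqrt(205) = [14; (3, 6, 1, 4, 1, 6, 3, 28)] with period length k = 8.
k is even, so the fundamental solution of x^2 - 205y^2 = 1 is (p_{k-1}, q_{k-1}) = (p_7, q_7); compute convergents through index 7.
Convergents (p_i = a_i*p_{i-1} + p_{i-2}, q_i = a_i*q_{i-1} + q_{i-2} with p_{-2}=0, p_{-1}=1, q_{-2}=1, q_{-1}=0):
  i=0: a_0=14, p_0 = 14*1 + 0 = 14, q_0 = 14*0 + 1 = 1.
  i=1: a_1=3, p_1 = 3*14 + 1 = 43, q_1 = 3*1 + 0 = 3.
  i=2: a_2=6, p_2 = 6*43 + 14 = 272, q_2 = 6*3 + 1 = 19.
  i=3: a_3=1, p_3 = 1*272 + 43 = 315, q_3 = 1*19 + 3 = 22.
  i=4: a_4=4, p_4 = 4*315 + 272 = 1532, q_4 = 4*22 + 19 = 107.
  i=5: a_5=1, p_5 = 1*1532 + 315 = 1847, q_5 = 1*107 + 22 = 129.
  i=6: a_6=6, p_6 = 6*1847 + 1532 = 12614, q_6 = 6*129 + 107 = 881.
  i=7: a_7=3, p_7 = 3*12614 + 1847 = 39689, q_7 = 3*881 + 129 = 2772.
Check: 39689^2 - 205*2772^2 = 1575216721 - 1575216720 = 1, so (x, y) = (39689, 2772) solves the equation, and by the theorem it is the least positive solution.

(x, y) = (39689, 2772)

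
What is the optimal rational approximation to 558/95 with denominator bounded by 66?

Expand x = 558/95 as a continued fraction with the Euclidean algorithm:
  558 = 5*95 + 83, so a_0 = 5.
  95 = 1*83 + 12, so a_1 = 1.
  83 = 6*12 + 11, so a_2 = 6.
  12 = 1*11 + 1, so a_3 = 1.
  11 = 11*1 + 0, so a_4 = 11.
so x = [5; 1, 6, 1, 11].
Convergents (p_i = a_i*p_{i-1} + p_{i-2}, q_i = a_i*q_{i-1} + q_{i-2} with p_{-2}=0, p_{-1}=1, q_{-2}=1, q_{-1}=0), until the denominator exceeds 66:
  i=0: a_0=5, p_0 = 5*1 + 0 = 5, q_0 = 5*0 + 1 = 1.
  i=1: a_1=1, p_1 = 1*5 + 1 = 6, q_1 = 1*1 + 0 = 1.
  i=2: a_2=6, p_2 = 6*6 + 5 = 41, q_2 = 6*1 + 1 = 7.
  i=3: a_3=1, p_3 = 1*41 + 6 = 47, q_3 = 1*7 + 1 = 8.
  i=4: a_4=11, p_4 = 11*47 + 41 = 558, q_4 = 11*8 + 7 = 95.
q_4 = 95 > 66, so the last convergent with denominator <= 66 is p_3/q_3 = 47/8.
The closest fraction with denominator <= 66 is either p_3/q_3 or the intermediate fraction (k*p_3 + p_2)/(k*q_3 + q_2) with the largest k >= 1 whose denominator stays <= 66; these approach x as k grows, and every other convergent or intermediate fraction in range is farther away.
Largest k: floor((66 - q_2)/q_3) = floor((66 - 7)/8) = 7.
That gives (7*47 + 41)/(7*8 + 7) = 370/63.
Compare the errors: |x - 47/8| = |558*8 - 47*95|/(95*8) = 1/760, and |x - 370/63| = |558*63 - 370*95|/(95*63) = 4/5985.
Cross-multiplying, 4*760 = 3040 < 5985 = 1*5985, so 4/5985 is smaller: the intermediate fraction 370/63 is closer to x than 47/8.

370/63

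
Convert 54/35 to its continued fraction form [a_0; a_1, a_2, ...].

Run the Euclidean algorithm on 54 and 35; the successive quotients are the partial quotients a_0, a_1, ... (each step inverts the fractional part left over by the previous one):
  54 = 1*35 + 19, so a_0 = 1.
  35 = 1*19 + 16, so a_1 = 1.
  19 = 1*16 + 3, so a_2 = 1.
  16 = 5*3 + 1, so a_3 = 5.
  3 = 3*1 + 0, so a_4 = 3.
The remainder reaches 0 after 5 divisions, so the expansion has 5 partial quotients, read off in order.

[1; 1, 1, 5, 3]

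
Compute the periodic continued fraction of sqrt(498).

[22; (3, 6, 22, 6, 3, 44)]

Write x_i = (sqrt(498) + m_i)/d_i with (m_0, d_0) = (0, 1). a_0 = floor(sqrt(498)) = 22, since 22^2 = 484 <= 498 < 529 = 23^2.
Iterate m_{i+1} = d_i*a_i - m_i, d_{i+1} = (498 - m_{i+1}^2)/d_i, a_{i+1} = floor((a_0 + m_{i+1})/d_{i+1}):
  m_1 = 1*22 - 0 = 22, d_1 = (498 - 22^2)/1 = 14/1 = 14, a_1 = floor((22 + 22)/14) = 3.
  m_2 = 14*3 - 22 = 20, d_2 = (498 - 20^2)/14 = 98/14 = 7, a_2 = floor((22 + 20)/7) = 6.
  m_3 = 7*6 - 20 = 22, d_3 = (498 - 22^2)/7 = 14/7 = 2, a_3 = floor((22 + 22)/2) = 22.
  m_4 = 2*22 - 22 = 22, d_4 = (498 - 22^2)/2 = 14/2 = 7, a_4 = floor((22 + 22)/7) = 6.
  m_5 = 7*6 - 22 = 20, d_5 = (498 - 20^2)/7 = 98/7 = 14, a_5 = floor((22 + 20)/14) = 3.
  m_6 = 14*3 - 20 = 22, d_6 = (498 - 22^2)/14 = 14/14 = 1, a_6 = floor((22 + 22)/1) = 44.
  m_7 = 1*44 - 22 = 22, d_7 = (498 - 22^2)/1 = 14/1 = 14: (m_7, d_7) = (m_1, d_1) = (22, 14), so from here the quotients repeat a_1, ..., a_6; the period length is 6.
Hence the expansion of sqrt(498) is a_0 = 22 followed by the repeating block 3, 6, 22, 6, 3, 44 (period 6).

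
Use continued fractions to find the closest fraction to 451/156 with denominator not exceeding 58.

159/55

Expand x = 451/156 as a continued fraction with the Euclidean algorithm:
  451 = 2*156 + 139, so a_0 = 2.
  156 = 1*139 + 17, so a_1 = 1.
  139 = 8*17 + 3, so a_2 = 8.
  17 = 5*3 + 2, so a_3 = 5.
  3 = 1*2 + 1, so a_4 = 1.
  2 = 2*1 + 0, so a_5 = 2.
so x = [2; 1, 8, 5, 1, 2].
Convergents (p_i = a_i*p_{i-1} + p_{i-2}, q_i = a_i*q_{i-1} + q_{i-2} with p_{-2}=0, p_{-1}=1, q_{-2}=1, q_{-1}=0), until the denominator exceeds 58:
  i=0: a_0=2, p_0 = 2*1 + 0 = 2, q_0 = 2*0 + 1 = 1.
  i=1: a_1=1, p_1 = 1*2 + 1 = 3, q_1 = 1*1 + 0 = 1.
  i=2: a_2=8, p_2 = 8*3 + 2 = 26, q_2 = 8*1 + 1 = 9.
  i=3: a_3=5, p_3 = 5*26 + 3 = 133, q_3 = 5*9 + 1 = 46.
  i=4: a_4=1, p_4 = 1*133 + 26 = 159, q_4 = 1*46 + 9 = 55.
  i=5: a_5=2, p_5 = 2*159 + 133 = 451, q_5 = 2*55 + 46 = 156.
q_5 = 156 > 58, so the last convergent with denominator <= 58 is p_4/q_4 = 159/55.
The closest fraction with denominator <= 58 is either p_4/q_4 or the intermediate fraction (k*p_4 + p_3)/(k*q_4 + q_3) with the largest k >= 1 whose denominator stays <= 58; these approach x as k grows, and every other convergent or intermediate fraction in range is farther away.
Largest k: floor((58 - q_3)/q_4) = floor((58 - 46)/55) = 0.
Since k = 0, no intermediate fraction beyond p_4/q_4 has denominator <= 58, so the convergent 159/55 is the closest (its error is |451*55 - 159*156|/(156*55) = 1/8580).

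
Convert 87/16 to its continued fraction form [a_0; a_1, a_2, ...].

Run the Euclidean algorithm on 87 and 16; the successive quotients are the partial quotients a_0, a_1, ... (each step inverts the fractional part left over by the previous one):
  87 = 5*16 + 7, so a_0 = 5.
  16 = 2*7 + 2, so a_1 = 2.
  7 = 3*2 + 1, so a_2 = 3.
  2 = 2*1 + 0, so a_3 = 2.
The remainder reaches 0 after 4 divisions, so the expansion has 4 partial quotients, read off in order.

[5; 2, 3, 2]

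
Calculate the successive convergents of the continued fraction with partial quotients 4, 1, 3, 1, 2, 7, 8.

Using the convergent recurrence p_i = a_i*p_{i-1} + p_{i-2}, q_i = a_i*q_{i-1} + q_{i-2} with p_{-2}=0, p_{-1}=1, q_{-2}=1, q_{-1}=0:
  i=0: a_0=4, p_0 = 4*1 + 0 = 4, q_0 = 4*0 + 1 = 1.
  i=1: a_1=1, p_1 = 1*4 + 1 = 5, q_1 = 1*1 + 0 = 1.
  i=2: a_2=3, p_2 = 3*5 + 4 = 19, q_2 = 3*1 + 1 = 4.
  i=3: a_3=1, p_3 = 1*19 + 5 = 24, q_3 = 1*4 + 1 = 5.
  i=4: a_4=2, p_4 = 2*24 + 19 = 67, q_4 = 2*5 + 4 = 14.
  i=5: a_5=7, p_5 = 7*67 + 24 = 493, q_5 = 7*14 + 5 = 103.
  i=6: a_6=8, p_6 = 8*493 + 67 = 4011, q_6 = 8*103 + 14 = 838.

4/1, 5/1, 19/4, 24/5, 67/14, 493/103, 4011/838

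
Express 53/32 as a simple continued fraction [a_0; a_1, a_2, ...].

[1; 1, 1, 1, 10]

Run the Euclidean algorithm on 53 and 32; the successive quotients are the partial quotients a_0, a_1, ... (each step inverts the fractional part left over by the previous one):
  53 = 1*32 + 21, so a_0 = 1.
  32 = 1*21 + 11, so a_1 = 1.
  21 = 1*11 + 10, so a_2 = 1.
  11 = 1*10 + 1, so a_3 = 1.
  10 = 10*1 + 0, so a_4 = 10.
The remainder reaches 0 after 5 divisions, so the expansion has 5 partial quotients, read off in order.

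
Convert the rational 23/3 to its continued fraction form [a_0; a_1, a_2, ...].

[7; 1, 2]

Run the Euclidean algorithm on 23 and 3; the successive quotients are the partial quotients a_0, a_1, ... (each step inverts the fractional part left over by the previous one):
  23 = 7*3 + 2, so a_0 = 7.
  3 = 1*2 + 1, so a_1 = 1.
  2 = 2*1 + 0, so a_2 = 2.
The remainder reaches 0 after 3 divisions, so the expansion has 3 partial quotients, read off in order.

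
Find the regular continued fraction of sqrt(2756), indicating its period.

[52; (2, 104)]

Write x_i = (sqrt(2756) + m_i)/d_i with (m_0, d_0) = (0, 1). a_0 = floor(sqrt(2756)) = 52, since 52^2 = 2704 <= 2756 < 2809 = 53^2.
Iterate m_{i+1} = d_i*a_i - m_i, d_{i+1} = (2756 - m_{i+1}^2)/d_i, a_{i+1} = floor((a_0 + m_{i+1})/d_{i+1}):
  m_1 = 1*52 - 0 = 52, d_1 = (2756 - 52^2)/1 = 52/1 = 52, a_1 = floor((52 + 52)/52) = 2.
  m_2 = 52*2 - 52 = 52, d_2 = (2756 - 52^2)/52 = 52/52 = 1, a_2 = floor((52 + 52)/1) = 104.
  m_3 = 1*104 - 52 = 52, d_3 = (2756 - 52^2)/1 = 52/1 = 52: (m_3, d_3) = (m_1, d_1) = (52, 52), so from here the quotients repeat a_1, a_2; the period length is 2.
Hence the expansion of sqrt(2756) is a_0 = 52 followed by the repeating block 2, 104 (period 2).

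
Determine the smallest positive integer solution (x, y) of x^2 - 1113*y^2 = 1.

(x, y) = (702463, 21056)

First expand sqrt(1113) as a continued fraction. With x_i = (sqrt(1113) + m_i)/d_i and (m_0, d_0) = (0, 1): a_0 = floor(sqrt(1113)) = 33, since 33^2 = 1089 <= 1113 < 1156 = 34^2.
Iterate m_{i+1} = d_i*a_i - m_i, d_{i+1} = (1113 - m_{i+1}^2)/d_i, a_{i+1} = floor((a_0 + m_{i+1})/d_{i+1}):
  m_1 = 1*33 - 0 = 33, d_1 = (1113 - 33^2)/1 = 24/1 = 24, a_1 = floor((33 + 33)/24) = 2.
  m_2 = 24*2 - 33 = 15, d_2 = (1113 - 15^2)/24 = 888/24 = 37, a_2 = floor((33 + 15)/37) = 1.
  m_3 = 37*1 - 15 = 22, d_3 = (1113 - 22^2)/37 = 629/37 = 17, a_3 = floor((33 + 22)/17) = 3.
  m_4 = 17*3 - 22 = 29, d_4 = (1113 - 29^2)/17 = 272/17 = 16, a_4 = floor((33 + 29)/16) = 3.
  m_5 = 16*3 - 29 = 19, d_5 = (1113 - 19^2)/16 = 752/16 = 47, a_5 = floor((33 + 19)/47) = 1.
  m_6 = 47*1 - 19 = 28, d_6 = (1113 - 28^2)/47 = 329/47 = 7, a_6 = floor((33 + 28)/7) = 8.
  m_7 = 7*8 - 28 = 28, d_7 = (1113 - 28^2)/7 = 329/7 = 47, a_7 = floor((33 + 28)/47) = 1.
  m_8 = 47*1 - 28 = 19, d_8 = (1113 - 19^2)/47 = 752/47 = 16, a_8 = floor((33 + 19)/16) = 3.
  m_9 = 16*3 - 19 = 29, d_9 = (1113 - 29^2)/16 = 272/16 = 17, a_9 = floor((33 + 29)/17) = 3.
  m_10 = 17*3 - 29 = 22, d_10 = (1113 - 22^2)/17 = 629/17 = 37, a_10 = floor((33 + 22)/37) = 1.
  m_11 = 37*1 - 22 = 15, d_11 = (1113 - 15^2)/37 = 888/37 = 24, a_11 = floor((33 + 15)/24) = 2.
  m_12 = 24*2 - 15 = 33, d_12 = (1113 - 33^2)/24 = 24/24 = 1, a_12 = floor((33 + 33)/1) = 66.
  m_13 = 1*66 - 33 = 33, d_13 = (1113 - 33^2)/1 = 24/1 = 24: (m_13, d_13) = (m_1, d_1) = (33, 24), so from here the quotients repeat a_1, ..., a_12; the period length is 12.
So sqrt(1113) = [33; (2, 1, 3, 3, 1, 8, 1, 3, 3, 1, 2, 66)] with period length k = 12.
k is even, so the fundamental solution of x^2 - 1113y^2 = 1 is (p_{k-1}, q_{k-1}) = (p_11, q_11); compute convergents through index 11.
Convergents (p_i = a_i*p_{i-1} + p_{i-2}, q_i = a_i*q_{i-1} + q_{i-2} with p_{-2}=0, p_{-1}=1, q_{-2}=1, q_{-1}=0):
  i=0: a_0=33, p_0 = 33*1 + 0 = 33, q_0 = 33*0 + 1 = 1.
  i=1: a_1=2, p_1 = 2*33 + 1 = 67, q_1 = 2*1 + 0 = 2.
  i=2: a_2=1, p_2 = 1*67 + 33 = 100, q_2 = 1*2 + 1 = 3.
  i=3: a_3=3, p_3 = 3*100 + 67 = 367, q_3 = 3*3 + 2 = 11.
  i=4: a_4=3, p_4 = 3*367 + 100 = 1201, q_4 = 3*11 + 3 = 36.
  i=5: a_5=1, p_5 = 1*1201 + 367 = 1568, q_5 = 1*36 + 11 = 47.
  i=6: a_6=8, p_6 = 8*1568 + 1201 = 13745, q_6 = 8*47 + 36 = 412.
  i=7: a_7=1, p_7 = 1*13745 + 1568 = 15313, q_7 = 1*412 + 47 = 459.
  i=8: a_8=3, p_8 = 3*15313 + 13745 = 59684, q_8 = 3*459 + 412 = 1789.
  i=9: a_9=3, p_9 = 3*59684 + 15313 = 194365, q_9 = 3*1789 + 459 = 5826.
  i=10: a_10=1, p_10 = 1*194365 + 59684 = 254049, q_10 = 1*5826 + 1789 = 7615.
  i=11: a_11=2, p_11 = 2*254049 + 194365 = 702463, q_11 = 2*7615 + 5826 = 21056.
Check: 702463^2 - 1113*21056^2 = 493454266369 - 493454266368 = 1, so (x, y) = (702463, 21056) solves the equation, and by the theorem it is the least positive solution.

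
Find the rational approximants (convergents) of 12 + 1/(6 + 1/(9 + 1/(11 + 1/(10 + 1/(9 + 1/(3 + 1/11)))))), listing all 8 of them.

Using the convergent recurrence p_i = a_i*p_{i-1} + p_{i-2}, q_i = a_i*q_{i-1} + q_{i-2} with p_{-2}=0, p_{-1}=1, q_{-2}=1, q_{-1}=0:
  i=0: a_0=12, p_0 = 12*1 + 0 = 12, q_0 = 12*0 + 1 = 1.
  i=1: a_1=6, p_1 = 6*12 + 1 = 73, q_1 = 6*1 + 0 = 6.
  i=2: a_2=9, p_2 = 9*73 + 12 = 669, q_2 = 9*6 + 1 = 55.
  i=3: a_3=11, p_3 = 11*669 + 73 = 7432, q_3 = 11*55 + 6 = 611.
  i=4: a_4=10, p_4 = 10*7432 + 669 = 74989, q_4 = 10*611 + 55 = 6165.
  i=5: a_5=9, p_5 = 9*74989 + 7432 = 682333, q_5 = 9*6165 + 611 = 56096.
  i=6: a_6=3, p_6 = 3*682333 + 74989 = 2121988, q_6 = 3*56096 + 6165 = 174453.
  i=7: a_7=11, p_7 = 11*2121988 + 682333 = 24024201, q_7 = 11*174453 + 56096 = 1975079.

12/1, 73/6, 669/55, 7432/611, 74989/6165, 682333/56096, 2121988/174453, 24024201/1975079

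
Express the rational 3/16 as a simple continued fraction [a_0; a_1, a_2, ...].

[0; 5, 3]

Run the Euclidean algorithm on 3 and 16; the successive quotients are the partial quotients a_0, a_1, ... (each step inverts the fractional part left over by the previous one):
  3 = 0*16 + 3, so a_0 = 0.
  16 = 5*3 + 1, so a_1 = 5.
  3 = 3*1 + 0, so a_2 = 3.
The remainder reaches 0 after 3 divisions, so the expansion has 3 partial quotients, read off in order.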